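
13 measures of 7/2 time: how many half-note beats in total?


Reasoning:
Time signature 7/2: the bottom number 2 means the half note gets one count
The top number 7 means 7 half-note beats per measure
Total = 7 × 13 measures
= 91 half-note beats


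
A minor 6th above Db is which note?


Working:
A 6th spans 6 letter names, so from D we land on B
A minor 6th = 8 semitones above Db
Spell B at that pitch: Bbb
= Bbb


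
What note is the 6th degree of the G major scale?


Reasoning:
Major scale pattern: W-W-H-W-W-W-H (2-2-1-2-2-2-1 semitones)
Starting from G:
  G + 2 semitones → A
  A + 2 semitones → B
  B + 1 semitone → C
  C + 2 semitones → D
  D + 2 semitones → E
  E + 2 semitones → F#
  F# + 1 semitone → G
Scale: G A B C D E F#
Degree 6 = E


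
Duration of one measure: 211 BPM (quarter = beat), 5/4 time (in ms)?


Reasoning:
Quarter-note beat duration = 60000 / 211 ms
Beats per measure (5/4) = 5
One measure = 5 × 60000 / 211 = 300000 / 211 ms
= 1421.8 ms


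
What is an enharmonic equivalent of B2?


Let's work it out.
Enharmonic notes sound the same pitch but are spelled with different letter names
B and Cb name the same pitch class
Octave numbers change at C, so B2 = Cb3
= Cb3


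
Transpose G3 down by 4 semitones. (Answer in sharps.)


Solution.
G3: chromatic position 7 in octave 3 → absolute = 3×12 + 7 = 43
Transpose down 4: 43 - 4 = 39
39 = 3×12 + 3 → D# in octave 3
Result = D#3


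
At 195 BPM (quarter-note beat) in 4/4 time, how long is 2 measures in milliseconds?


Reasoning:
Quarter-note beat duration = 60000 / 195 ms
Beats per measure (4/4) = 4
One measure = 4 × 60000 / 195 = 240000 / 195 ms
2 measures = 2 × 240000 / 195 = 480000 / 195
= 2461.5 ms


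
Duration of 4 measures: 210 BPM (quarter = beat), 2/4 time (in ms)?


Working:
Quarter-note beat duration = 60000 / 210 ms
Beats per measure (2/4) = 2
One measure = 2 × 60000 / 210 = 120000 / 210 ms
4 measures = 4 × 120000 / 210 = 480000 / 210
= 2285.7 ms


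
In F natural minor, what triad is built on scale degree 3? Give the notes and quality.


F natural minor scale: F G Ab Bb C Db Eb
Diatonic triad on degree 3 stacks scale notes 3, 5, 7: Ab C Eb
Ab→C = 4 semitones; Ab→Eb = 7 semitones → major triad
= Ab C Eb (major)


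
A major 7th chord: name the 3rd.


Major 7th chord = root + major 3rd + perfect 5th + major 7th
Seventh chords stack in thirds, so the letter names are A-C-E-G
Root: A
Major 3rd above A: C#
Perfect 5th above A: E
Major 7th above A: G#
The 3rd = C#


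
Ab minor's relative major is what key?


The relative major shares the key signature and is a minor 3rd above the minor tonic
A minor 3rd above Ab is Cb
→ relative major of Ab minor is Cb major
= Cb major


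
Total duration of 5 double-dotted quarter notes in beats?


Step by step:
Base quarter note = 1 beat
Dot 1 adds half the previous value: +1/2
Dot 2 adds half the previous value: +1/4
One double-dotted quarter = 1 + 1/2 + 1/4 = 7/4
5 of them = 5 × 7/4 = 35/4
= 35/4 beats


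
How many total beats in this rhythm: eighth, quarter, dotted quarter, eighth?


Working:
Beat values:
  eighth = 0.5 beats
  quarter = 1 beat
  dotted quarter = 1.5 beats
  eighth = 0.5 beats
Sum = 0.5 + 1 + 1.5 + 0.5
= 3.5 beats


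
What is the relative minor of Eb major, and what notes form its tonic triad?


The relative minor shares the major's key signature and starts on its 6th degree
6th degree = a major 6th above the tonic; a major 6th above Eb is C
→ relative minor of Eb major is C minor
Tonic triad of C minor = root + minor 3rd + perfect 5th = C Eb G
= C minor; triad = C Eb G


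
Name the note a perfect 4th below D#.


Step by step:
A 4th spans 4 letter names, so from D we land on A
A perfect 4th = 5 semitones below D#
Spell A at that pitch: A#
= A#


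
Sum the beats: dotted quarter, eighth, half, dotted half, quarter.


Beat values:
  dotted quarter = 1.5 beats
  eighth = 0.5 beats
  half = 2 beats
  dotted half = 3 beats
  quarter = 1 beat
Sum = 1.5 + 0.5 + 2 + 3 + 1
= 8 beats


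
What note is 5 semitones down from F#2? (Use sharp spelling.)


F#2: chromatic position 6 in octave 2 → absolute = 2×12 + 6 = 30
Transpose down 5: 30 - 5 = 25
25 = 2×12 + 1 → C# in octave 2
Result = C#2


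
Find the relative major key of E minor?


Working:
The relative major shares the key signature and is a minor 3rd above the minor tonic
A minor 3rd above E is G
→ relative major of E minor is G major
= G major


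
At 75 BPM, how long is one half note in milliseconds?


One quarter-note beat = 60000 / BPM = 60000 / 75 ms
Half note = 2 × quarter note
Duration = 2 × 60000 / 75 = 120000 / 75
= 1600.0 ms


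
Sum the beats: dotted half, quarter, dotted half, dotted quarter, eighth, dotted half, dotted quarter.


Solution.
Beat values:
  dotted half = 3 beats
  quarter = 1 beat
  dotted half = 3 beats
  dotted quarter = 1.5 beats
  eighth = 0.5 beats
  dotted half = 3 beats
  dotted quarter = 1.5 beats
Sum = 3 + 1 + 3 + 1.5 + 0.5 + 3 + 1.5
= 13.5 beats


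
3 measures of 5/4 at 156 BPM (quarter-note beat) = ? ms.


Step by step:
Quarter-note beat duration = 60000 / 156 ms
Beats per measure (5/4) = 5
One measure = 5 × 60000 / 156 = 300000 / 156 ms
3 measures = 3 × 300000 / 156 = 900000 / 156
= 5769.2 ms


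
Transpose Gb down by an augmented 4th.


augmented 4th: 4 letter names, 6 semitones
Letter: G - 3 → D
Pitch: Gb - 6 semitones, spelled as a D → Dbb
= Dbb


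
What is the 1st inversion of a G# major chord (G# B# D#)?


Let's work it out.
Root position: G# B# D#
1st inversion: move root up an octave
Bass note: B#
Notes (bottom to top) = B# D# G#


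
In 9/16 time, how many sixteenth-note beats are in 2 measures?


Time signature 9/16: the bottom number 16 means the sixteenth note gets one count
The top number 9 means 9 sixteenth-note beats per measure
Total = 9 × 2 measures
= 18 sixteenth-note beats


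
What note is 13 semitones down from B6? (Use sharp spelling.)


Let's work it out.
B6: chromatic position 11 in octave 6 → absolute = 6×12 + 11 = 83
Transpose down 13: 83 - 13 = 70
70 = 5×12 + 10 → A# in octave 5
Result = A#5


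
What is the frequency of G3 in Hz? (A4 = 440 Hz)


f = 440 × 2^(n/12) where n = semitones from A4
G3: -14 semitones from A4
f = 440 × 2^(-14/12)
f = 196.00 Hz


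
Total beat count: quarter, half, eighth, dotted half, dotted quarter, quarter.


Solution.
Beat values:
  quarter = 1 beat
  half = 2 beats
  eighth = 0.5 beats
  dotted half = 3 beats
  dotted quarter = 1.5 beats
  quarter = 1 beat
Sum = 1 + 2 + 0.5 + 3 + 1.5 + 1
= 9 beats


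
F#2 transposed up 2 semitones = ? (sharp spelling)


Step by step:
F#2: chromatic position 6 in octave 2 → absolute = 2×12 + 6 = 30
Transpose up 2: 30 + 2 = 32
32 = 2×12 + 8 → G# in octave 2
Result = G#2


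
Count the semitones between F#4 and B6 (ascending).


Let's work it out.
Absolute semitone position = octave×12 + chromatic position
F#4: 4×12 + 6 = 54
B6: 6×12 + 11 = 83
Difference = 83 - 54 = 29
= 29 semitones


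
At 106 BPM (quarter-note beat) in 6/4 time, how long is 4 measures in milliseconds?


Step by step:
Quarter-note beat duration = 60000 / 106 ms
Beats per measure (6/4) = 6
One measure = 6 × 60000 / 106 = 360000 / 106 ms
4 measures = 4 × 360000 / 106 = 1440000 / 106
= 13584.9 ms


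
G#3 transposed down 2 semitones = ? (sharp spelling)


G#3: chromatic position 8 in octave 3 → absolute = 3×12 + 8 = 44
Transpose down 2: 44 - 2 = 42
42 = 3×12 + 6 → F# in octave 3
Result = F#3


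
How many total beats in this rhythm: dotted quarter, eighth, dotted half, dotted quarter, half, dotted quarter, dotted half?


Solution.
Beat values:
  dotted quarter = 1.5 beats
  eighth = 0.5 beats
  dotted half = 3 beats
  dotted quarter = 1.5 beats
  half = 2 beats
  dotted quarter = 1.5 beats
  dotted half = 3 beats
Sum = 1.5 + 0.5 + 3 + 1.5 + 2 + 1.5 + 3
= 13 beats


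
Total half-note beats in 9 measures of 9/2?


Time signature 9/2: the bottom number 2 means the half note gets one count
The top number 9 means 9 half-note beats per measure
Total = 9 × 9 measures
= 81 half-note beats


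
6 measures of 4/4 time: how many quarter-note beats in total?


Time signature 4/4: the bottom number 4 means the quarter note gets one count
The top number 4 means 4 quarter-note beats per measure
Total = 4 × 6 measures
= 24 quarter-note beats


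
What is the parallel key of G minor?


Parallel keys share the same tonic but differ in mode
G minor → parallel is G major
= G major


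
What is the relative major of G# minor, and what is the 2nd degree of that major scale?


Let's work it out.
The relative major shares the key signature and is a minor 3rd above the minor tonic
A minor 3rd above G# is B
→ relative major of G# minor is B major
B major scale: B C# D# E F# G# A#
= B major; 2nd degree = C#


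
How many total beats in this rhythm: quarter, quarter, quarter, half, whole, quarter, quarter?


Beat values:
  quarter = 1 beat
  quarter = 1 beat
  quarter = 1 beat
  half = 2 beats
  whole = 4 beats
  quarter = 1 beat
  quarter = 1 beat
Sum = 1 + 1 + 1 + 2 + 4 + 1 + 1
= 11 beats


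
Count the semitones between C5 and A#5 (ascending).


Reasoning:
Absolute semitone position = octave×12 + chromatic position
C5: 5×12 + 0 = 60
A#5: 5×12 + 10 = 70
Difference = 70 - 60 = 10
= 10 semitones


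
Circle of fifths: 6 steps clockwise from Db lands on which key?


Each clockwise step on the circle of fifths moves up a perfect 5th
From Db: Db → Ab → Eb → Bb → F → C → G
= G


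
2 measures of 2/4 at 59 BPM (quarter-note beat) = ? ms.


Let's work it out.
Quarter-note beat duration = 60000 / 59 ms
Beats per measure (2/4) = 2
One measure = 2 × 60000 / 59 = 120000 / 59 ms
2 measures = 2 × 120000 / 59 = 240000 / 59
= 4067.8 ms


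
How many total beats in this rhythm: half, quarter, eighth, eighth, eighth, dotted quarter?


Solution.
Beat values:
  half = 2 beats
  quarter = 1 beat
  eighth = 0.5 beats
  eighth = 0.5 beats
  eighth = 0.5 beats
  dotted quarter = 1.5 beats
Sum = 2 + 1 + 0.5 + 0.5 + 0.5 + 1.5
= 6 beats


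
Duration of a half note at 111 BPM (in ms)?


One quarter-note beat = 60000 / BPM = 60000 / 111 ms
Half note = 2 × quarter note
Duration = 2 × 60000 / 111 = 120000 / 111
= 1081.1 ms


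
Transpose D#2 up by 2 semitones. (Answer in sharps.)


D#2: chromatic position 3 in octave 2 → absolute = 2×12 + 3 = 27
Transpose up 2: 27 + 2 = 29
29 = 2×12 + 5 → F in octave 2
Result = F2


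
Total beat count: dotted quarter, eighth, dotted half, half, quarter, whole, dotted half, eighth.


Reasoning:
Beat values:
  dotted quarter = 1.5 beats
  eighth = 0.5 beats
  dotted half = 3 beats
  half = 2 beats
  quarter = 1 beat
  whole = 4 beats
  dotted half = 3 beats
  eighth = 0.5 beats
Sum = 1.5 + 0.5 + 3 + 2 + 1 + 4 + 3 + 0.5
= 15.5 beats


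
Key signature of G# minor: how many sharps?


Step by step:
Sharp minor keys follow the circle of fifths: A(0), E(1), B(2), F#(3), C#(4), G#(5), D#(6), A#(7)
G# minor has 5 sharps
Order of sharps: F# C# G# D# A# E# B# → first 5: F#, C#, G#, D#, A#
= 5 sharps


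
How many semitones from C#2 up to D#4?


Absolute semitone position = octave×12 + chromatic position
C#2: 2×12 + 1 = 25
D#4: 4×12 + 3 = 51
Difference = 51 - 25 = 26
= 26 semitones


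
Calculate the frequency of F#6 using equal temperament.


f = 440 × 2^(n/12) where n = semitones from A4
F#6: 21 semitones from A4
f = 440 × 2^(21/12)
f = 1479.98 Hz


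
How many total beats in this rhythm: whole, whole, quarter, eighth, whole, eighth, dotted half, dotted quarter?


Solution.
Beat values:
  whole = 4 beats
  whole = 4 beats
  quarter = 1 beat
  eighth = 0.5 beats
  whole = 4 beats
  eighth = 0.5 beats
  dotted half = 3 beats
  dotted quarter = 1.5 beats
Sum = 4 + 4 + 1 + 0.5 + 4 + 0.5 + 3 + 1.5
= 18.5 beats


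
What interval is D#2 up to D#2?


Working:
Letter names: D → D spans 1 letter name → a unison
Semitones: D#2 → D#2 = 0 half-steps
A unison of 0 semitones is a perfect unison
= perfect unison


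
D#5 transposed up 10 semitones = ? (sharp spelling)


D#5: chromatic position 3 in octave 5 → absolute = 5×12 + 3 = 63
Transpose up 10: 63 + 10 = 73
73 = 6×12 + 1 → C# in octave 6
Result = C#6


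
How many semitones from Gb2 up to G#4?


Working:
Absolute semitone position = octave×12 + chromatic position
Gb2: 2×12 + 6 = 30
G#4: 4×12 + 8 = 56
Difference = 56 - 30 = 26
= 26 semitones


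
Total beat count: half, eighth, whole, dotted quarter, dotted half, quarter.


Working:
Beat values:
  half = 2 beats
  eighth = 0.5 beats
  whole = 4 beats
  dotted quarter = 1.5 beats
  dotted half = 3 beats
  quarter = 1 beat
Sum = 2 + 0.5 + 4 + 1.5 + 3 + 1
= 12 beats


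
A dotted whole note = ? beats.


Step by step:
Base whole note = 4 beats
Dot 1 adds half the previous value: +2
One dotted whole = 4 + 2 = 6
= 6 beats


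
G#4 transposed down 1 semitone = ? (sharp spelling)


Let's work it out.
G#4: chromatic position 8 in octave 4 → absolute = 4×12 + 8 = 56
Transpose down 1: 56 - 1 = 55
55 = 4×12 + 7 → G in octave 4
Result = G4


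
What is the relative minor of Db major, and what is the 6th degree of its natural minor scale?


Step by step:
The relative minor shares the major's key signature and starts on its 6th degree
6th degree = a major 6th above the tonic; a major 6th above Db is Bb
→ relative minor of Db major is Bb minor
Bb natural minor scale: Bb C Db Eb F Gb Ab
= Bb minor; 6th degree = Gb


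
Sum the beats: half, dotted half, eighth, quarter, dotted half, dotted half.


Let's work it out.
Beat values:
  half = 2 beats
  dotted half = 3 beats
  eighth = 0.5 beats
  quarter = 1 beat
  dotted half = 3 beats
  dotted half = 3 beats
Sum = 2 + 3 + 0.5 + 1 + 3 + 3
= 12.5 beats


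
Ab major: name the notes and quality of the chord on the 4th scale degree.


Let's work it out.
Ab major scale: Ab Bb C Db Eb F G
Diatonic triad on degree 4 stacks scale notes 4, 6, 1: Db F Ab
Db→F = 4 semitones; Db→Ab = 7 semitones → major triad
= Db F Ab (major)


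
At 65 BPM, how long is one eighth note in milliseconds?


Solution.
One quarter-note beat = 60000 / BPM = 60000 / 65 ms
Eighth note = 1/2 × quarter note
Duration = 1/2 × 60000 / 65 = 30000 / 65
= 461.5 ms


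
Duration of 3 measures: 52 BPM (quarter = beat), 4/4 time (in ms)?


Quarter-note beat duration = 60000 / 52 ms
Beats per measure (4/4) = 4
One measure = 4 × 60000 / 52 = 240000 / 52 ms
3 measures = 3 × 240000 / 52 = 720000 / 52
= 13846.2 ms


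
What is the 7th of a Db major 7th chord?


Major 7th chord = root + major 3rd + perfect 5th + major 7th
Seventh chords stack in thirds, so the letter names are D-F-A-C
Root: Db
Major 3rd above Db: F
Perfect 5th above Db: Ab
Major 7th above Db: C
The 7th = C


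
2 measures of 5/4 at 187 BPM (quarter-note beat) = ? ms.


Quarter-note beat duration = 60000 / 187 ms
Beats per measure (5/4) = 5
One measure = 5 × 60000 / 187 = 300000 / 187 ms
2 measures = 2 × 300000 / 187 = 600000 / 187
= 3208.6 ms


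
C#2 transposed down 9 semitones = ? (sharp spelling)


Working:
C#2: chromatic position 1 in octave 2 → absolute = 2×12 + 1 = 25
Transpose down 9: 25 - 9 = 16
16 = 1×12 + 4 → E in octave 1
Result = E1


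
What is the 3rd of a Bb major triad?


Working:
Major triad = root + major 3rd (4 semitones) + perfect 5th (7 semitones)
A triad on Bb stacks thirds, so the chord tones use letter names B-D-F
Root: Bb
Major 3rd above Bb: D
Perfect 5th above Bb: F
The 3rd = D


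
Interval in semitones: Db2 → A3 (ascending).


Step by step:
Absolute semitone position = octave×12 + chromatic position
Db2: 2×12 + 1 = 25
A3: 3×12 + 9 = 45
Difference = 45 - 25 = 20
= 20 semitones


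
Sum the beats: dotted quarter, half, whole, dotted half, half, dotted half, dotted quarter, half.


Step by step:
Beat values:
  dotted quarter = 1.5 beats
  half = 2 beats
  whole = 4 beats
  dotted half = 3 beats
  half = 2 beats
  dotted half = 3 beats
  dotted quarter = 1.5 beats
  half = 2 beats
Sum = 1.5 + 2 + 4 + 3 + 2 + 3 + 1.5 + 2
= 19 beats


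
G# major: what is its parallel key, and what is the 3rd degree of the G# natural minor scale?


Working:
Parallel keys share the same tonic but differ in mode
G# major → parallel is G# minor
G# natural minor scale: G# A# B C# D# E F#
= G# minor; 3rd degree = B


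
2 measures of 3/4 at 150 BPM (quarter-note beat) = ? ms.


Quarter-note beat duration = 60000 / 150 ms
Beats per measure (3/4) = 3
One measure = 3 × 60000 / 150 = 180000 / 150 ms
2 measures = 2 × 180000 / 150 = 360000 / 150
= 2400.0 ms


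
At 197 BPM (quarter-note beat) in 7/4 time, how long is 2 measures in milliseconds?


Quarter-note beat duration = 60000 / 197 ms
Beats per measure (7/4) = 7
One measure = 7 × 60000 / 197 = 420000 / 197 ms
2 measures = 2 × 420000 / 197 = 840000 / 197
= 4264.0 ms


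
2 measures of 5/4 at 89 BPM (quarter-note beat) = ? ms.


Working:
Quarter-note beat duration = 60000 / 89 ms
Beats per measure (5/4) = 5
One measure = 5 × 60000 / 89 = 300000 / 89 ms
2 measures = 2 × 300000 / 89 = 600000 / 89
= 6741.6 ms


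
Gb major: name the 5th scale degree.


Working:
Major scale pattern: W-W-H-W-W-W-H (2-2-1-2-2-2-1 semitones)
Starting from Gb:
  Gb + 2 semitones → Ab
  Ab + 2 semitones → Bb
  Bb + 1 semitone → Cb
  Cb + 2 semitones → Db
  Db + 2 semitones → Eb
  Eb + 2 semitones → F
  F + 1 semitone → Gb
Scale: Gb Ab Bb Cb Db Eb F
Degree 5 = Db


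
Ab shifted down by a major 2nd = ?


major 2nd: 2 letter names, 2 semitones
Letter: A - 1 → G
Pitch: Ab - 2 semitones, spelled as a G → Gb
= Gb


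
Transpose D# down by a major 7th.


Reasoning:
major 7th: 7 letter names, 11 semitones
Letter: D - 6 → E
Pitch: D# - 11 semitones, spelled as an E → E
= E


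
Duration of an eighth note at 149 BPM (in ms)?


One quarter-note beat = 60000 / BPM = 60000 / 149 ms
Eighth note = 1/2 × quarter note
Duration = 1/2 × 60000 / 149 = 30000 / 149
= 201.3 ms


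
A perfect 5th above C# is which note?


Working:
A 5th spans 5 letter names, so from C we land on G
A perfect 5th = 7 semitones above C#
Spell G at that pitch: G#
= G#


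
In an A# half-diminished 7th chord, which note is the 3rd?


Let's work it out.
Half-diminished 7th chord = root + minor 3rd + diminished 5th + minor 7th
Seventh chords stack in thirds, so the letter names are A-C-E-G
Root: A#
Minor 3rd above A#: C#
Diminished 5th above A#: E
Minor 7th above A#: G#
The 3rd = C#


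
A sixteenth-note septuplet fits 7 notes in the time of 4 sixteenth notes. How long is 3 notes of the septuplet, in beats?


Reasoning:
Septuplet: 7 notes occupy the space of 4 sixteenth notes
Space = 4 × 1/4 = 1 beat
Each septuplet note = 1 / 7 = 1/7 beats
3 notes = 3 × 1/7 = 3/7
= 3/7 beats


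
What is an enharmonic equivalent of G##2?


Reasoning:
Enharmonic notes sound the same pitch but are spelled with different letter names
G## and A name the same pitch class
= A2


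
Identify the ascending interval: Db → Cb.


Letter names: D → C spans 7 letter names → a 7th
Semitones: Db → Cb = 10 half-steps
A 7th of 10 semitones is a minor 7th
= minor 7th


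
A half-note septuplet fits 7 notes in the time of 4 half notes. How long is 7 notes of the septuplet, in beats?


Step by step:
Septuplet: 7 notes occupy the space of 4 half notes
Space = 4 × 2 = 8 beats
Each septuplet note = 8 / 7 = 8/7 beats
7 notes = 7 × 8/7 = 8
= 8 beats


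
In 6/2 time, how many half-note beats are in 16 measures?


Working:
Time signature 6/2: the bottom number 2 means the half note gets one count
The top number 6 means 6 half-note beats per measure
Total = 6 × 16 measures
= 96 half-note beats


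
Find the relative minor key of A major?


The relative minor shares the major's key signature and starts on its 6th degree
6th degree = a major 6th above the tonic; a major 6th above A is F#
→ relative minor of A major is F# minor
= F# minor


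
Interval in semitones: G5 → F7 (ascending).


Step by step:
Absolute semitone position = octave×12 + chromatic position
G5: 5×12 + 7 = 67
F7: 7×12 + 5 = 89
Difference = 89 - 67 = 22
= 22 semitones


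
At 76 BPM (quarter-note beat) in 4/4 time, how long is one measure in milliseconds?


Step by step:
Quarter-note beat duration = 60000 / 76 ms
Beats per measure (4/4) = 4
One measure = 4 × 60000 / 76 = 240000 / 76 ms
= 3157.9 ms


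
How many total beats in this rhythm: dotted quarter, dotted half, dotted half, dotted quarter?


Beat values:
  dotted quarter = 1.5 beats
  dotted half = 3 beats
  dotted half = 3 beats
  dotted quarter = 1.5 beats
Sum = 1.5 + 3 + 3 + 1.5
= 9 beats


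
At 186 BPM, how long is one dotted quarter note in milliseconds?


Solution.
One quarter-note beat = 60000 / BPM = 60000 / 186 ms
Dotted quarter note = 3/2 × quarter note
Duration = 3/2 × 60000 / 186 = 90000 / 186
= 483.9 ms


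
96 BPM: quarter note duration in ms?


Solution.
One quarter-note beat = 60000 / BPM = 60000 / 96 ms
Duration = 60000 / 96
= 625.0 ms


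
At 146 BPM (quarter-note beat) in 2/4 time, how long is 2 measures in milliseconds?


Quarter-note beat duration = 60000 / 146 ms
Beats per measure (2/4) = 2
One measure = 2 × 60000 / 146 = 120000 / 146 ms
2 measures = 2 × 120000 / 146 = 240000 / 146
= 1643.8 ms


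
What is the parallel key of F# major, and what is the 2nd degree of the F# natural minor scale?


Parallel keys share the same tonic but differ in mode
F# major → parallel is F# minor
F# natural minor scale: F# G# A B C# D E
= F# minor; 2nd degree = G#


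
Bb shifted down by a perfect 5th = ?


Let's work it out.
perfect 5th: 5 letter names, 7 semitones
Letter: B - 4 → E
Pitch: Bb - 7 semitones, spelled as an E → Eb
= Eb


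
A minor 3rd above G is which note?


Solution.
A 3rd spans 3 letter names, so from G we land on B
A minor 3rd = 3 semitones above G
Spell B at that pitch: Bb
= Bb


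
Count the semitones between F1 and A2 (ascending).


Let's work it out.
Absolute semitone position = octave×12 + chromatic position
F1: 1×12 + 5 = 17
A2: 2×12 + 9 = 33
Difference = 33 - 17 = 16
= 16 semitones


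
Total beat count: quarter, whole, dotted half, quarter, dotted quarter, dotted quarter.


Beat values:
  quarter = 1 beat
  whole = 4 beats
  dotted half = 3 beats
  quarter = 1 beat
  dotted quarter = 1.5 beats
  dotted quarter = 1.5 beats
Sum = 1 + 4 + 3 + 1 + 1.5 + 1.5
= 12 beats


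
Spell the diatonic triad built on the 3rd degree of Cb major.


Cb major scale: Cb Db Eb Fb Gb Ab Bb
Diatonic triad on degree 3 stacks scale notes 3, 5, 7: Eb Gb Bb
Eb→Gb = 3 semitones; Eb→Bb = 7 semitones → minor triad
= Eb Gb Bb (minor)


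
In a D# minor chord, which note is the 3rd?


Let's work it out.
Minor triad = root + minor 3rd (3 semitones) + perfect 5th (7 semitones)
A triad on D# stacks thirds, so the chord tones use letter names D-F-A
Root: D#
Minor 3rd above D#: F#
Perfect 5th above D#: A#
The 3rd = F#


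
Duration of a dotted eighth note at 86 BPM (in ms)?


Solution.
One quarter-note beat = 60000 / BPM = 60000 / 86 ms
Dotted eighth note = 3/4 × quarter note
Duration = 3/4 × 60000 / 86 = 45000 / 86
= 523.3 ms


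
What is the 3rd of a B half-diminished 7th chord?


Reasoning:
Half-diminished 7th chord = root + minor 3rd + diminished 5th + minor 7th
Seventh chords stack in thirds, so the letter names are B-D-F-A
Root: B
Minor 3rd above B: D
Diminished 5th above B: F
Minor 7th above B: A
The 3rd = D


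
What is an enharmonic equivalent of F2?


Enharmonic notes sound the same pitch but are spelled with different letter names
F and Gbb name the same pitch class
= Gbb2


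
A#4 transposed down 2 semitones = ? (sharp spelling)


A#4: chromatic position 10 in octave 4 → absolute = 4×12 + 10 = 58
Transpose down 2: 58 - 2 = 56
56 = 4×12 + 8 → G# in octave 4
Result = G#4


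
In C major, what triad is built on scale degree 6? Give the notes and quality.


Solution.
C major scale: C D E F G A B
Diatonic triad on degree 6 stacks scale notes 6, 1, 3: A C E
A→C = 3 semitones; A→E = 7 semitones → minor triad
= A C E (minor)


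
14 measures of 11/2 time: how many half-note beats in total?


Reasoning:
Time signature 11/2: the bottom number 2 means the half note gets one count
The top number 11 means 11 half-note beats per measure
Total = 11 × 14 measures
= 154 half-note beats


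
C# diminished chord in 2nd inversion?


Step by step:
Root position: C# E G
2nd inversion: move root and 3rd up an octave
Bass note: G
Notes (bottom to top) = G C# E


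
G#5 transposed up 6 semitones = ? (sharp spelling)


G#5: chromatic position 8 in octave 5 → absolute = 5×12 + 8 = 68
Transpose up 6: 68 + 6 = 74
74 = 6×12 + 2 → D in octave 6
Result = D6


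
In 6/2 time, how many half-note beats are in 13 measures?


Reasoning:
Time signature 6/2: the bottom number 2 means the half note gets one count
The top number 6 means 6 half-note beats per measure
Total = 6 × 13 measures
= 78 half-note beats


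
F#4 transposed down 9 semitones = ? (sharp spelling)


Step by step:
F#4: chromatic position 6 in octave 4 → absolute = 4×12 + 6 = 54
Transpose down 9: 54 - 9 = 45
45 = 3×12 + 9 → A in octave 3
Result = A3


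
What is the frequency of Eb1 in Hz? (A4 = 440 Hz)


Let's work it out.
f = 440 × 2^(n/12) where n = semitones from A4
Eb1: -42 semitones from A4
f = 440 × 2^(-42/12)
f = 38.89 Hz


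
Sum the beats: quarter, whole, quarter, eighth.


Let's work it out.
Beat values:
  quarter = 1 beat
  whole = 4 beats
  quarter = 1 beat
  eighth = 0.5 beats
Sum = 1 + 4 + 1 + 0.5
= 6.5 beats


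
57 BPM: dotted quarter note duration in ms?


Working:
One quarter-note beat = 60000 / BPM = 60000 / 57 ms
Dotted quarter note = 3/2 × quarter note
Duration = 3/2 × 60000 / 57 = 90000 / 57
= 1578.9 ms


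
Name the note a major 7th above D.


Reasoning:
A 7th spans 7 letter names, so from D we land on C
A major 7th = 11 semitones above D
Spell C at that pitch: C#
= C#


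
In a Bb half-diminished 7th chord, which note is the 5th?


Half-diminished 7th chord = root + minor 3rd + diminished 5th + minor 7th
Seventh chords stack in thirds, so the letter names are B-D-F-A
Root: Bb
Minor 3rd above Bb: Db
Diminished 5th above Bb: Fb
Minor 7th above Bb: Ab
The 5th = Fb


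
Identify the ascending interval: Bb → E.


Working:
Letter names: B → E spans 4 letter names → a 4th
Semitones: Bb → E = 6 half-steps
A 4th of 6 semitones is an augmented 4th
= augmented 4th


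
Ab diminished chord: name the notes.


Solution.
Diminished triad = root + minor 3rd (3 semitones) + diminished 5th (6 semitones)
A triad on Ab stacks thirds, so the chord tones use letter names A-C-E
Root: Ab
Minor 3rd above Ab: Cb
Diminished 5th above Ab: Ebb
Chord = Ab Cb Ebb


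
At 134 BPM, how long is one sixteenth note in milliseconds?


Reasoning:
One quarter-note beat = 60000 / BPM = 60000 / 134 ms
Sixteenth note = 1/4 × quarter note
Duration = 1/4 × 60000 / 134 = 15000 / 134
= 111.9 ms


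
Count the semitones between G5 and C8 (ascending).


Reasoning:
Absolute semitone position = octave×12 + chromatic position
G5: 5×12 + 7 = 67
C8: 8×12 + 0 = 96
Difference = 96 - 67 = 29
= 29 semitones


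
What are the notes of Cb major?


Major scale pattern: W-W-H-W-W-W-H (2-2-1-2-2-2-1 semitones)
Starting from Cb:
  Cb + 2 semitones → Db
  Db + 2 semitones → Eb
  Eb + 1 semitone → Fb
  Fb + 2 semitones → Gb
  Gb + 2 semitones → Ab
  Ab + 2 semitones → Bb
  Bb + 1 semitone → Cb
Scale = Cb Db Eb Fb Gb Ab Bb


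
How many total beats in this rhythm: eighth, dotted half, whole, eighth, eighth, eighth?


Reasoning:
Beat values:
  eighth = 0.5 beats
  dotted half = 3 beats
  whole = 4 beats
  eighth = 0.5 beats
  eighth = 0.5 beats
  eighth = 0.5 beats
Sum = 0.5 + 3 + 4 + 0.5 + 0.5 + 0.5
= 9 beats


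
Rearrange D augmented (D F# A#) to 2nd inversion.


Step by step:
Root position: D F# A#
2nd inversion: move root and 3rd up an octave
Bass note: A#
Notes (bottom to top) = A# D F#


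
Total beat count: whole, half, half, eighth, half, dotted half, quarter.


Working:
Beat values:
  whole = 4 beats
  half = 2 beats
  half = 2 beats
  eighth = 0.5 beats
  half = 2 beats
  dotted half = 3 beats
  quarter = 1 beat
Sum = 4 + 2 + 2 + 0.5 + 2 + 3 + 1
= 14.5 beats


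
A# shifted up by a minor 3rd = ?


Working:
minor 3rd: 3 letter names, 3 semitones
Letter: A + 2 → C
Pitch: A# + 3 semitones, spelled as a C → C#
= C#


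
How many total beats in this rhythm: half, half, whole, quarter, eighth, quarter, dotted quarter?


Working:
Beat values:
  half = 2 beats
  half = 2 beats
  whole = 4 beats
  quarter = 1 beat
  eighth = 0.5 beats
  quarter = 1 beat
  dotted quarter = 1.5 beats
Sum = 2 + 2 + 4 + 1 + 0.5 + 1 + 1.5
= 12 beats


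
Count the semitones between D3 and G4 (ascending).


Reasoning:
Absolute semitone position = octave×12 + chromatic position
D3: 3×12 + 2 = 38
G4: 4×12 + 7 = 55
Difference = 55 - 38 = 17
= 17 semitones


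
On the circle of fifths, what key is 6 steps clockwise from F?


Working:
Each clockwise step on the circle of fifths moves up a perfect 5th
From F: F → C → G → D → A → E → B
= B


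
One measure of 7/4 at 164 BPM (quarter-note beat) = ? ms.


Quarter-note beat duration = 60000 / 164 ms
Beats per measure (7/4) = 7
One measure = 7 × 60000 / 164 = 420000 / 164 ms
= 2561.0 ms


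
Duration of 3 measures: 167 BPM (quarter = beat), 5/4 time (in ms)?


Solution.
Quarter-note beat duration = 60000 / 167 ms
Beats per measure (5/4) = 5
One measure = 5 × 60000 / 167 = 300000 / 167 ms
3 measures = 3 × 300000 / 167 = 900000 / 167
= 5389.2 ms


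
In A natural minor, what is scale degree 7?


Step by step:
Natural minor scale pattern: W-H-W-W-H-W-W (2-1-2-2-1-2-2 semitones)
Starting from A:
  A + 2 semitones → B
  B + 1 semitone → C
  C + 2 semitones → D
  D + 2 semitones → E
  E + 1 semitone → F
  F + 2 semitones → G
  G + 2 semitones → A
Scale: A B C D E F G
Degree 7 = G


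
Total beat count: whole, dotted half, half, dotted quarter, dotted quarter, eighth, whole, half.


Beat values:
  whole = 4 beats
  dotted half = 3 beats
  half = 2 beats
  dotted quarter = 1.5 beats
  dotted quarter = 1.5 beats
  eighth = 0.5 beats
  whole = 4 beats
  half = 2 beats
Sum = 4 + 3 + 2 + 1.5 + 1.5 + 0.5 + 4 + 2
= 18.5 beats


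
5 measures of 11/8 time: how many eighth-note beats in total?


Step by step:
Time signature 11/8: the bottom number 8 means the eighth note gets one count
The top number 11 means 11 eighth-note beats per measure
Total = 11 × 5 measures
= 55 eighth-note beats


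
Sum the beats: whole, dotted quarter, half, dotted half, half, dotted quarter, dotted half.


Beat values:
  whole = 4 beats
  dotted quarter = 1.5 beats
  half = 2 beats
  dotted half = 3 beats
  half = 2 beats
  dotted quarter = 1.5 beats
  dotted half = 3 beats
Sum = 4 + 1.5 + 2 + 3 + 2 + 1.5 + 3
= 17 beats


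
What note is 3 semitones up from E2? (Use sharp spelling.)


Reasoning:
E2: chromatic position 4 in octave 2 → absolute = 2×12 + 4 = 28
Transpose up 3: 28 + 3 = 31
31 = 2×12 + 7 → G in octave 2
Result = G2


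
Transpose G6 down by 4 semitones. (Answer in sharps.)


Solution.
G6: chromatic position 7 in octave 6 → absolute = 6×12 + 7 = 79
Transpose down 4: 79 - 4 = 75
75 = 6×12 + 3 → D# in octave 6
Result = D#6


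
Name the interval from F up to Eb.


Let's work it out.
Letter names: F → E spans 7 letter names → a 7th
Semitones: F → Eb = 10 half-steps
A 7th of 10 semitones is a minor 7th
= minor 7th


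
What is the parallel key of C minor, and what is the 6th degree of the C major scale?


Let's work it out.
Parallel keys share the same tonic but differ in mode
C minor → parallel is C major
C major scale: C D E F G A B
= C major; 6th degree = A


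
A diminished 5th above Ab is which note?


Step by step:
A 5th spans 5 letter names, so from A we land on E
A diminished 5th = 6 semitones above Ab
Spell E at that pitch: Ebb
= Ebb


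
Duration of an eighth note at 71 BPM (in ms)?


Step by step:
One quarter-note beat = 60000 / BPM = 60000 / 71 ms
Eighth note = 1/2 × quarter note
Duration = 1/2 × 60000 / 71 = 30000 / 71
= 422.5 ms


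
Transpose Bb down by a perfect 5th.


Solution.
perfect 5th: 5 letter names, 7 semitones
Letter: B - 4 → E
Pitch: Bb - 7 semitones, spelled as an E → Eb
= Eb


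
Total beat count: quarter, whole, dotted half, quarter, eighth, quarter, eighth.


Let's work it out.
Beat values:
  quarter = 1 beat
  whole = 4 beats
  dotted half = 3 beats
  quarter = 1 beat
  eighth = 0.5 beats
  quarter = 1 beat
  eighth = 0.5 beats
Sum = 1 + 4 + 3 + 1 + 0.5 + 1 + 0.5
= 11 beats


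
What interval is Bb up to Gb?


Let's work it out.
Letter names: B → G spans 6 letter names → a 6th
Semitones: Bb → Gb = 8 half-steps
A 6th of 8 semitones is a minor 6th
= minor 6th


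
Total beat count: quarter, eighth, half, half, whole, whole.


Step by step:
Beat values:
  quarter = 1 beat
  eighth = 0.5 beats
  half = 2 beats
  half = 2 beats
  whole = 4 beats
  whole = 4 beats
Sum = 1 + 0.5 + 2 + 2 + 4 + 4
= 13.5 beats


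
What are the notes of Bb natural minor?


Natural minor scale pattern: W-H-W-W-H-W-W (2-1-2-2-1-2-2 semitones)
Starting from Bb:
  Bb + 2 semitones → C
  C + 1 semitone → Db
  Db + 2 semitones → Eb
  Eb + 2 semitones → F
  F + 1 semitone → Gb
  Gb + 2 semitones → Ab
  Ab + 2 semitones → Bb
Scale = Bb C Db Eb F Gb Ab


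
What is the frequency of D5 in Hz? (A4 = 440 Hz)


f = 440 × 2^(n/12) where n = semitones from A4
D5: 5 semitones from A4
f = 440 × 2^(5/12)
f = 587.33 Hz


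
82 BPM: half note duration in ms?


Reasoning:
One quarter-note beat = 60000 / BPM = 60000 / 82 ms
Half note = 2 × quarter note
Duration = 2 × 60000 / 82 = 120000 / 82
= 1463.4 ms


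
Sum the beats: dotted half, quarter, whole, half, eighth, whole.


Beat values:
  dotted half = 3 beats
  quarter = 1 beat
  whole = 4 beats
  half = 2 beats
  eighth = 0.5 beats
  whole = 4 beats
Sum = 3 + 1 + 4 + 2 + 0.5 + 4
= 14.5 beats


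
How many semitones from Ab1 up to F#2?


Let's work it out.
Absolute semitone position = octave×12 + chromatic position
Ab1: 1×12 + 8 = 20
F#2: 2×12 + 6 = 30
Difference = 30 - 20 = 10
= 10 semitones


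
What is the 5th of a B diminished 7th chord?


Let's work it out.
Diminished 7th chord = root + minor 3rd + diminished 5th + diminished 7th
Seventh chords stack in thirds, so the letter names are B-D-F-A
Root: B
Minor 3rd above B: D
Diminished 5th above B: F
Diminished 7th above B: Ab
The 5th = F


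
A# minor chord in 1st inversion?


Solution.
Root position: A# C# E#
1st inversion: move root up an octave
Bass note: C#
Notes (bottom to top) = C# E# A#


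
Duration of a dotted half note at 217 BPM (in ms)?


One quarter-note beat = 60000 / BPM = 60000 / 217 ms
Dotted half note = 3 × quarter note
Duration = 3 × 60000 / 217 = 180000 / 217
= 829.5 ms


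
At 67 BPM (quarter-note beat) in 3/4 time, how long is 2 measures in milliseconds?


Working:
Quarter-note beat duration = 60000 / 67 ms
Beats per measure (3/4) = 3
One measure = 3 × 60000 / 67 = 180000 / 67 ms
2 measures = 2 × 180000 / 67 = 360000 / 67
= 5373.1 ms


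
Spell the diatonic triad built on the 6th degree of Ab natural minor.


Ab natural minor scale: Ab Bb Cb Db Eb Fb Gb
Diatonic triad on degree 6 stacks scale notes 6, 1, 3: Fb Ab Cb
Fb→Ab = 4 semitones; Fb→Cb = 7 semitones → major triad
= Fb Ab Cb (major)


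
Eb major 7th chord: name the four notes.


Reasoning:
Major 7th chord = root + major 3rd + perfect 5th + major 7th
Seventh chords stack in thirds, so the letter names are E-G-B-D
Root: Eb
Major 3rd above Eb: G
Perfect 5th above Eb: Bb
Major 7th above Eb: D
Chord = Eb G Bb D


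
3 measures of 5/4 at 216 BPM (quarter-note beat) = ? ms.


Solution.
Quarter-note beat duration = 60000 / 216 ms
Beats per measure (5/4) = 5
One measure = 5 × 60000 / 216 = 300000 / 216 ms
3 measures = 3 × 300000 / 216 = 900000 / 216
= 4166.7 ms


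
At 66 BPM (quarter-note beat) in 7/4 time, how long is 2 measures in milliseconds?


Reasoning:
Quarter-note beat duration = 60000 / 66 ms
Beats per measure (7/4) = 7
One measure = 7 × 60000 / 66 = 420000 / 66 ms
2 measures = 2 × 420000 / 66 = 840000 / 66
= 12727.3 ms


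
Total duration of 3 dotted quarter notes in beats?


Solution.
Base quarter note = 1 beat
Dot 1 adds half the previous value: +1/2
One dotted quarter = 1 + 1/2 = 3/2
3 of them = 3 × 3/2 = 9/2
= 9/2 beats


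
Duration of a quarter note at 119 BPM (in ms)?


Working:
One quarter-note beat = 60000 / BPM = 60000 / 119 ms
Duration = 60000 / 119
= 504.2 ms


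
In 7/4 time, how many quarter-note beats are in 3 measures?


Reasoning:
Time signature 7/4: the bottom number 4 means the quarter note gets one count
The top number 7 means 7 quarter-note beats per measure
Total = 7 × 3 measures
= 21 quarter-note beats


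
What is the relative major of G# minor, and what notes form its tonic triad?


Reasoning:
The relative major shares the key signature and is a minor 3rd above the minor tonic
A minor 3rd above G# is B
→ relative major of G# minor is B major
Tonic triad of B major = root + major 3rd + perfect 5th = B D# F#
= B major; triad = B D# F#


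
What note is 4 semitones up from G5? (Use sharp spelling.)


G5: chromatic position 7 in octave 5 → absolute = 5×12 + 7 = 67
Transpose up 4: 67 + 4 = 71
71 = 5×12 + 11 → B in octave 5
Result = B5


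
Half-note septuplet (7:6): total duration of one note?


Let's work it out.
Septuplet: 7 notes occupy the space of 6 half notes
Space = 6 × 2 = 12 beats
Each septuplet note = 12 / 7 = 12/7 beats
= 12/7 beats


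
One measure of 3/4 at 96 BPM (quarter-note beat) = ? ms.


Solution.
Quarter-note beat duration = 60000 / 96 ms
Beats per measure (3/4) = 3
One measure = 3 × 60000 / 96 = 180000 / 96 ms
= 1875.0 ms


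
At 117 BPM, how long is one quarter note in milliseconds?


One quarter-note beat = 60000 / BPM = 60000 / 117 ms
Duration = 60000 / 117
= 512.8 ms


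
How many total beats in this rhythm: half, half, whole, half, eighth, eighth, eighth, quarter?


Reasoning:
Beat values:
  half = 2 beats
  half = 2 beats
  whole = 4 beats
  half = 2 beats
  eighth = 0.5 beats
  eighth = 0.5 beats
  eighth = 0.5 beats
  quarter = 1 beat
Sum = 2 + 2 + 4 + 2 + 0.5 + 0.5 + 0.5 + 1
= 12.5 beats


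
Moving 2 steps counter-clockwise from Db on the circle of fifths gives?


Step by step:
Each counter-clockwise step moves down a perfect 5th (= up a perfect 4th)
From Db: Db → F#/Gb → B
= B


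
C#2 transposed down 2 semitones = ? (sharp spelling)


Step by step:
C#2: chromatic position 1 in octave 2 → absolute = 2×12 + 1 = 25
Transpose down 2: 25 - 2 = 23
23 = 1×12 + 11 → B in octave 1
Result = B1


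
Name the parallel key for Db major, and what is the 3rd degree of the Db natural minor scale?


Let's work it out.
Parallel keys share the same tonic but differ in mode
Db major → parallel is Db minor
Db natural minor scale: Db Eb Fb Gb Ab Bbb Cb
= Db minor; 3rd degree = Fb


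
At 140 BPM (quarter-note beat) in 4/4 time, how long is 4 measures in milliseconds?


Step by step:
Quarter-note beat duration = 60000 / 140 ms
Beats per measure (4/4) = 4
One measure = 4 × 60000 / 140 = 240000 / 140 ms
4 measures = 4 × 240000 / 140 = 960000 / 140
= 6857.1 ms
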